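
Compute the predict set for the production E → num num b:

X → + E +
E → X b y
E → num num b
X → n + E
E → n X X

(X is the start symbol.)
{ 'num' }

PREDICT(E → num num b) = (FIRST(RHS) \ {ε}) ∪ (FOLLOW(E) if ε ∈ FIRST(RHS), i.e. RHS ⇒* ε)
FIRST(num num b) = { 'num' }
ε ∉ FIRST(num num b), so FOLLOW(E) is not added.
PREDICT(E → num num b) = { 'num' }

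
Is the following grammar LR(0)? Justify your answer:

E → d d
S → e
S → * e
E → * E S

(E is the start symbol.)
A grammar is LR(0) if no state in the canonical LR(0) collection has:
  - both a shift item (dot before a terminal) and a complete item (shift-reduce conflict), or
  - two or more complete items (reduce-reduce conflict; the accept item [E' → E .] counts as a complete item here).

Augment with E' → E and build the canonical LR(0) collection (I0 = CLOSURE({[E' → . E]}), then GOTO on every symbol after a dot until no new states appear). It has 10 states:
  I0: { [E → . * E S], [E → . d d], [E' → . E] }  — shift
  I1: { [E → * . E S], [E → . * E S], [E → . d d] }  — shift
  I2: { [E' → E .] }  — accept
  I3: { [E → d . d] }  — shift
  I4: { [E → d d .] }  — reduce
  I5: { [E → * E . S], [S → . * e], [S → . e] }  — shift
  I6: { [S → * . e] }  — shift
  I7: { [E → * E S .] }  — reduce
  I8: { [S → e .] }  — reduce
  I9: { [S → * e .] }  — reduce

Every state is either a pure shift/goto state or contains exactly one complete item and nothing to shift — no conflicts. The grammar is LR(0).

Answer: Yes, the grammar is LR(0)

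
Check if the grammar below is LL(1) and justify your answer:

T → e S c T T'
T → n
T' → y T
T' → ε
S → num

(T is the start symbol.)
Relevant sets:
  FOLLOW(T') = { $, 'y' }

For T:
  PREDICT(T → e S c T T') = { 'e' }
  PREDICT(T → n) = { 'n' }
For T':
  PREDICT(T' → y T) = { 'y' }
  PREDICT(T' → ε) = { $, 'y' }
S has a single production, so nothing to check there.

Conflict found: Predict set conflict for T': { 'y' }
The grammar is NOT LL(1).

Answer: No. Predict set conflict for T': { 'y' }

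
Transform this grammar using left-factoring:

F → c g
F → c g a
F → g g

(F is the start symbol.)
F → c g F'
F' → ε
F' → a
F → g g

Left-factoring transforms A → αβ₁ | αβ₂ into A → αA' and A' → β₁ | β₂
(α is the longest common prefix among the alternatives). Repeat until
no nonterminal has two alternatives with a common prefix.

Round 1: F has alternatives sharing prefix 'c g'. Introduce F': F → c g F'
  Add: F' → ε
  Add: F' → a

No remaining common prefixes — done.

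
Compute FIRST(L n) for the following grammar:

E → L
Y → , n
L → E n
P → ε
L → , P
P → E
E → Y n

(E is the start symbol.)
FIRST sets of the non-terminals involved (from the grammar, by fixed-point iteration):
  FIRST(L) = { ',' }

To compute FIRST(L n), process the symbols left to right:
Symbol L is a non-terminal. Add FIRST(L) \ {ε} = { ',' }
L is not nullable (ε ∉ FIRST(L)), so stop here.
FIRST(L n) = { ',' }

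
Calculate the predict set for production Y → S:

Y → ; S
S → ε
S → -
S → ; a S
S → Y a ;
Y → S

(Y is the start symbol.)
PREDICT(Y → S) = (FIRST(RHS) \ {ε}) ∪ (FOLLOW(Y) if ε ∈ FIRST(RHS), i.e. RHS ⇒* ε)
FIRST(S) = { '-', ';', 'a', ε }
FIRST(S) = { '-', ';', 'a', ε }
ε ∈ FIRST(S) (the right-hand side is nullable), so add FOLLOW(Y) = { $, 'a' }
PREDICT(Y → S) = { $, '-', ';', 'a' }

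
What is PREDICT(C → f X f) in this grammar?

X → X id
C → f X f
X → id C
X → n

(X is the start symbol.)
PREDICT(C → f X f) = (FIRST(RHS) \ {ε}) ∪ (FOLLOW(C) if ε ∈ FIRST(RHS), i.e. RHS ⇒* ε)
FIRST(f X f) = { 'f' }
ε ∉ FIRST(f X f), so FOLLOW(C) is not added.
PREDICT(C → f X f) = { 'f' }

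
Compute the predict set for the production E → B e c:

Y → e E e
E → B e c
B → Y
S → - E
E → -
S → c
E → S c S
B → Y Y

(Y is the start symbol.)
{ 'e' }

PREDICT(E → B e c) = (FIRST(RHS) \ {ε}) ∪ (FOLLOW(E) if ε ∈ FIRST(RHS), i.e. RHS ⇒* ε)
FIRST(B) = { 'e' }
FIRST(B e c) = { 'e' }
ε ∉ FIRST(B e c), so FOLLOW(E) is not added.
PREDICT(E → B e c) = { 'e' }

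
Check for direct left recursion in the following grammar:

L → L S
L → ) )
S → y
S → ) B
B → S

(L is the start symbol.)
Yes, L is left-recursive

L → L S: LEFT RECURSIVE (starts with L)
L → ) ): starts with ')'
S → y: starts with y
S → ) B: starts with ')'
B → S: starts with S

The grammar has direct left recursion on: L.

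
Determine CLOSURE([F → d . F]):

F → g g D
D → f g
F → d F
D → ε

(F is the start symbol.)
To compute CLOSURE, for each item [A → α.Bβ] where B is a non-terminal, add [B → .γ] for all productions B → γ; repeat for the newly added items until nothing changes.

Start with: [F → d . F]
  [F → d . F] has the dot before F: add [F → . g g D], [F → . d F]
No further items can be added.

CLOSURE = { [F → . d F], [F → . g g D], [F → d . F] }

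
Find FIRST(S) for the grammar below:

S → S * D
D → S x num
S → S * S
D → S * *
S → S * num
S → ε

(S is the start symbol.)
To compute FIRST(S), examine every production with S on the left-hand side, reading each right-hand side left to right until a non-nullable symbol is reached.

From S → S * D:
  - S is the symbol being defined: contributes nothing new
    S is nullable, so continue to the next symbol
  - '*' is a terminal: add '*' and stop
From S → S * S:
  - S is the symbol being defined: contributes nothing new
    S is nullable, so continue to the next symbol
  - '*' is a terminal: add '*' and stop
From S → S * num:
  - S is the symbol being defined: contributes nothing new
    S is nullable, so continue to the next symbol
  - '*' is a terminal: add '*' and stop
From S → ε:
  - ε-production, so ε ∈ FIRST(S)

Collecting: FIRST(S) = { '*', ε }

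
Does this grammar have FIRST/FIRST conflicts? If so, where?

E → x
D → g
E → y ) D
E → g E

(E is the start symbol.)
No FIRST/FIRST conflicts.

A FIRST/FIRST conflict occurs when two productions N → α and N → β for the same non-terminal have FIRST(α) ∩ FIRST(β) ≠ ∅ (with ε ∈ FIRST of a nullable right-hand side, so two nullable alternatives also conflict).

Productions for E:
  E → x: FIRST = { 'x' }
  E → y ) D: FIRST = { 'y' }
  E → g E: FIRST = { 'g' }
D has only one production, so no FIRST/FIRST conflict is possible there.

All alternatives of each non-terminal have pairwise disjoint FIRST sets.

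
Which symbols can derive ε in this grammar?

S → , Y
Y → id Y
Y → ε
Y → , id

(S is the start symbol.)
{ 'Y' }

ε-productions: Y → ε
So Y is immediately nullable.
No further non-terminal can be added: every production for the remaining non-terminals contains a terminal or a non-nullable non-terminal.
Nullable = { 'Y' }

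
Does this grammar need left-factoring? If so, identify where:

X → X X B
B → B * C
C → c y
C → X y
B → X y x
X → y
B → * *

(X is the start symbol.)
No, left-factoring is not needed

Left-factoring is needed when two productions for the same non-terminal
share a common prefix on the right-hand side.

Productions for X:
  X → X X B
  X → y
Productions for B:
  B → B * C
  B → X y x
  B → * *
Productions for C:
  C → c y
  C → X y

No common prefixes found.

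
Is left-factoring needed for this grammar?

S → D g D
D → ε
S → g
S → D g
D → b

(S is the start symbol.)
Yes, S has productions with common prefix 'D g'

Left-factoring is needed when two productions for the same non-terminal
share a common prefix on the right-hand side.

Productions for S:
  S → D g D
  S → g
  S → D g
Productions for D:
  D → ε
  D → b

Found common prefix 'D g' in productions for S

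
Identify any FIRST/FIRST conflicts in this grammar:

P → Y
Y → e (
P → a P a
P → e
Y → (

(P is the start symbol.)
Yes. P → Y / P → e on { 'e' }

A FIRST/FIRST conflict occurs when two productions N → α and N → β for the same non-terminal have FIRST(α) ∩ FIRST(β) ≠ ∅ (with ε ∈ FIRST of a nullable right-hand side, so two nullable alternatives also conflict).

FIRST sets of the non-terminals at (or reachable through a nullable prefix from) the front of some alternative:
  FIRST(Y) = { '(', 'e' }

Productions for P:
  P → Y: FIRST = { '(', 'e' }
  P → a P a: FIRST = { 'a' }
  P → e: FIRST = { 'e' }
Productions for Y:
  Y → e (: FIRST = { 'e' }
  Y → (: FIRST = { '(' }

Conflict for P: P → Y and P → e
  Overlap: { 'e' }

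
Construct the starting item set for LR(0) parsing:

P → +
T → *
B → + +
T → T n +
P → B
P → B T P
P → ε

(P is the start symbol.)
First, augment the grammar with P' → P
I₀ = CLOSURE({ [P' → . P] }):
  [P' → . P] has the dot before P: add [P → . +], [P → . B], [P → . B T P], [P → .]
  [P → . B] has the dot before B: add [B → . + +]
No further items can be added.

I₀ = { [B → . + +], [P → . +], [P → . B T P], [P → . B], [P → .], [P' → . P] }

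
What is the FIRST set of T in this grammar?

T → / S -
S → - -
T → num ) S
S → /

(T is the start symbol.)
{ '/', 'num' }

From T → / S -:
  - '/' is a terminal: add '/' and stop
From T → num ) S:
  - num is a terminal: add 'num' and stop

Collecting: FIRST(T) = { '/', 'num' }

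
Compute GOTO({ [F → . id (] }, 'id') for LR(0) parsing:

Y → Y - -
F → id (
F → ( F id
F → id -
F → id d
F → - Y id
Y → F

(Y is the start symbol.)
{ [F → id . (] }

GOTO(I, 'id') = CLOSURE({ [A → αX.β] : [A → α.Xβ] ∈ I, X = 'id' })

Items with dot before 'id', with the dot advanced:
  [F → . id (] → [F → id . (]
Closure adds nothing (no advanced item has the dot before a non-terminal).

GOTO = { [F → id . (] }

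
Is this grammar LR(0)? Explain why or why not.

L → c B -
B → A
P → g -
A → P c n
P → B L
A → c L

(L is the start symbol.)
Yes, the grammar is LR(0)

A grammar is LR(0) if no state in the canonical LR(0) collection has:
  - both a shift item (dot before a terminal) and a complete item (shift-reduce conflict), or
  - two or more complete items (reduce-reduce conflict; the accept item [L' → L .] counts as a complete item here).

Augment with L' → L and build the canonical LR(0) collection (I0 = CLOSURE({[L' → . L]}), then GOTO on every symbol after a dot until no new states appear). It has 14 states:
  I0: { [L → . c B -], [L' → . L] }  — shift
  I1: { [L' → L .] }  — accept
  I2: { [A → . P c n], [A → . c L], [B → . A], [L → c . B -], [P → . B L], [P → . g -] }  — shift
  I3: { [B → A .] }  — reduce
  I4: { [L → . c B -], [L → c B . -], [P → B . L] }  — shift
  I5: { [A → P . c n] }  — shift
  I6: { [A → c . L], [L → . c B -] }  — shift
  I7: { [P → g . -] }  — shift
  I8: { [P → g - .] }  — reduce
  I9: { [A → c L .] }  — reduce
  I10: { [A → P c . n] }  — shift
  I11: { [A → P c n .] }  — reduce
  I12: { [L → c B - .] }  — reduce
  I13: { [P → B L .] }  — reduce

Every state is either a pure shift/goto state or contains exactly one complete item and nothing to shift — no conflicts. The grammar is LR(0).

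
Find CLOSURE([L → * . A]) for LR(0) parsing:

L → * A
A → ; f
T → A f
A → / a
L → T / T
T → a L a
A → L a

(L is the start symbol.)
{ [A → . / a], [A → . ; f], [A → . L a], [L → * . A], [L → . * A], [L → . T / T], [T → . A f], [T → . a L a] }

Start with: [L → * . A]
  [L → * . A] has the dot before A: add [A → . ; f], [A → . / a], [A → . L a]
  [A → . L a] has the dot before L: add [L → . * A], [L → . T / T]
  [L → . T / T] has the dot before T: add [T → . A f], [T → . a L a]
No further items can be added.

CLOSURE = { [A → . / a], [A → . ; f], [A → . L a], [L → * . A], [L → . * A], [L → . T / T], [T → . A f], [T → . a L a] }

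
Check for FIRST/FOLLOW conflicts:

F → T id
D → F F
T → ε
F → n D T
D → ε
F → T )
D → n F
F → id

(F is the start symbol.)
Nullable non-terminals: D, T.
FIRST sets used below: FIRST(F) = { ')', 'id', 'n' }

D: nullable alternative(s) D → ε; FOLLOW(D) = { $, ')', 'id', 'n' }
  D → F F: FIRST \ {ε} = { ')', 'id', 'n' } — overlaps FOLLOW(D) on { ')', 'id', 'n' }: CONFLICT
  D → ε: FIRST \ {ε} = { } — this is the only nullable alternative, skip
  D → n F: FIRST \ {ε} = { 'n' } — overlaps FOLLOW(D) on { 'n' }: CONFLICT
T has a nullable alternative but only one production, so nothing to check.

F has no nullable alternative, so no FIRST/FOLLOW check is needed there.

So the grammar has 2 FIRST/FOLLOW conflicts (marked CONFLICT above).

Answer: Yes. D → F F with FOLLOW(D) on { ')', 'id', 'n' }; D → n F with FOLLOW(D) on { 'n' }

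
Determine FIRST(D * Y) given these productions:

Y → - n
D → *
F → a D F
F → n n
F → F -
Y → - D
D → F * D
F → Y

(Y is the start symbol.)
FIRST sets of the non-terminals involved (from the grammar, by fixed-point iteration):
  FIRST(D) = { '*', '-', 'a', 'n' }

To compute FIRST(D * Y), process the symbols left to right:
Symbol D is a non-terminal. Add FIRST(D) \ {ε} = { '*', '-', 'a', 'n' }
D is not nullable (ε ∉ FIRST(D)), so stop here.
FIRST(D * Y) = { '*', '-', 'a', 'n' }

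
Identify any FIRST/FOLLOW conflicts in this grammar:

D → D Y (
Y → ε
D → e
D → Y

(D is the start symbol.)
Yes. D → D Y '(' with FOLLOW(D) on { '(' }

Nullable non-terminals: D, Y.
FIRST sets used below: FIRST(D) = { '(', 'e', ε }, FIRST(Y) = { ε }

D: nullable alternative(s) D → Y; FOLLOW(D) = { $, '(' }
  D → D Y (: FIRST \ {ε} = { '(', 'e' } — overlaps FOLLOW(D) on { '(' }: CONFLICT
  D → e: FIRST \ {ε} = { 'e' } — disjoint from FOLLOW(D)
  D → Y: FIRST \ {ε} = { } — this is the only nullable alternative, skip
Y has a nullable alternative but only one production, so nothing to check.

So the grammar has 1 FIRST/FOLLOW conflict (marked CONFLICT above).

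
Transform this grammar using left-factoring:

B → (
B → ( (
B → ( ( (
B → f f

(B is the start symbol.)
B → ( B'
B' → ε
B' → ( B''
B'' → ε
B'' → (
B → f f

Left-factoring transforms A → αβ₁ | αβ₂ into A → αA' and A' → β₁ | β₂
(α is the longest common prefix among the alternatives). Repeat until
no nonterminal has two alternatives with a common prefix.

Round 1: B has alternatives sharing prefix '('. Introduce B': B → ( B'
  Add: B' → ε
  Add: B' → (
  Add: B' → ( (

Round 2: B' has alternatives sharing prefix '('. Introduce B'': B' → ( B''
  Add: B'' → ε
  Add: B'' → (

No remaining common prefixes — done.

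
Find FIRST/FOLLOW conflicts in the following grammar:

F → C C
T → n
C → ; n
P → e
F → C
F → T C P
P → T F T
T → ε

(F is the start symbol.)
A FIRST/FOLLOW conflict occurs when a non-terminal N has a nullable alternative N → β (β ⇒* ε) and another alternative N → α with FIRST(α) ∩ FOLLOW(N) ≠ ∅: on such a lookahead the parser cannot decide between expanding α and letting N vanish via β.

Nullable non-terminals: T.

T: nullable alternative(s) T → ε; FOLLOW(T) = { $, ';', 'n' }
  T → n: FIRST \ {ε} = { 'n' } — overlaps FOLLOW(T) on { 'n' }: CONFLICT
  T → ε: FIRST \ {ε} = { } — this is the only nullable alternative, skip

C, F, P have no nullable alternative, so no FIRST/FOLLOW check is needed there.

So the grammar has 1 FIRST/FOLLOW conflict (marked CONFLICT above).

Answer: Yes. T → n with FOLLOW(T) on { 'n' }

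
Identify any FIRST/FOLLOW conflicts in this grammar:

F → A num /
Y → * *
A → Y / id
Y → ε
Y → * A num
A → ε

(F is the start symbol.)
A FIRST/FOLLOW conflict occurs when a non-terminal N has a nullable alternative N → β (β ⇒* ε) and another alternative N → α with FIRST(α) ∩ FOLLOW(N) ≠ ∅: on such a lookahead the parser cannot decide between expanding α and letting N vanish via β.

Nullable non-terminals: A, Y.
FIRST sets used below: FIRST(Y) = { '*', ε }

A: nullable alternative(s) A → ε; FOLLOW(A) = { 'num' }
  A → Y / id: FIRST \ {ε} = { '*', '/' } — disjoint from FOLLOW(A)
  A → ε: FIRST \ {ε} = { } — this is the only nullable alternative, skip

Y: nullable alternative(s) Y → ε; FOLLOW(Y) = { '/' }
  Y → * *: FIRST \ {ε} = { '*' } — disjoint from FOLLOW(Y)
  Y → ε: FIRST \ {ε} = { } — this is the only nullable alternative, skip
  Y → * A num: FIRST \ {ε} = { '*' } — disjoint from FOLLOW(Y)

F has no nullable alternative, so no FIRST/FOLLOW check is needed there.

No FIRST/FOLLOW conflicts found.

Answer: No FIRST/FOLLOW conflicts.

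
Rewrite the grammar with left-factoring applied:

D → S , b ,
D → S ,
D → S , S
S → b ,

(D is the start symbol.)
Left-factoring transforms A → αβ₁ | αβ₂ into A → αA' and A' → β₁ | β₂
(α is the longest common prefix among the alternatives). Repeat until
no nonterminal has two alternatives with a common prefix.

Round 1: D has alternatives sharing prefix 'S ,'. Introduce D': D → S , D'
  Add: D' → b ,
  Add: D' → ε
  Add: D' → S

No remaining common prefixes — done.

Resulting grammar:
D → S , D'
D' → b ,
D' → ε
D' → S
S → b ,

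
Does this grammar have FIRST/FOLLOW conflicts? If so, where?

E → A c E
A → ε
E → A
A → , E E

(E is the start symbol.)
Yes. E → A c E with FOLLOW(E) on { ',', 'c' }; A → ',' E E with FOLLOW(A) on { ',' }

A FIRST/FOLLOW conflict occurs when a non-terminal N has a nullable alternative N → β (β ⇒* ε) and another alternative N → α with FIRST(α) ∩ FOLLOW(N) ≠ ∅: on such a lookahead the parser cannot decide between expanding α and letting N vanish via β.

Nullable non-terminals: A, E.
FIRST sets used below: FIRST(A) = { ',', ε }

A: nullable alternative(s) A → ε; FOLLOW(A) = { $, ',', 'c' }
  A → ε: FIRST \ {ε} = { } — this is the only nullable alternative, skip
  A → , E E: FIRST \ {ε} = { ',' } — overlaps FOLLOW(A) on { ',' }: CONFLICT

E: nullable alternative(s) E → A; FOLLOW(E) = { $, ',', 'c' }
  E → A c E: FIRST \ {ε} = { ',', 'c' } — overlaps FOLLOW(E) on { ',', 'c' }: CONFLICT
  E → A: FIRST \ {ε} = { ',' } — this is the only nullable alternative, skip

So the grammar has 2 FIRST/FOLLOW conflicts (marked CONFLICT above).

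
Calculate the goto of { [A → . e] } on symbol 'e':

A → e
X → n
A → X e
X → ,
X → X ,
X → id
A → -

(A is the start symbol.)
{ [A → e .] }

GOTO(I, 'e') = CLOSURE({ [A → αX.β] : [A → α.Xβ] ∈ I, X = 'e' })

Items with dot before 'e', with the dot advanced:
  [A → . e] → [A → e .]
Closure adds nothing (no advanced item has the dot before a non-terminal).

GOTO = { [A → e .] }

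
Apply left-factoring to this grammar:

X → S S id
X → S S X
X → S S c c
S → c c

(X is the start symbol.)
X → S S X'
X' → id
X' → X
X' → c c
S → c c

Left-factoring transforms A → αβ₁ | αβ₂ into A → αA' and A' → β₁ | β₂
(α is the longest common prefix among the alternatives). Repeat until
no nonterminal has two alternatives with a common prefix.

Round 1: X has alternatives sharing prefix 'S S'. Introduce X': X → S S X'
  Add: X' → id
  Add: X' → X
  Add: X' → c c

No remaining common prefixes — done.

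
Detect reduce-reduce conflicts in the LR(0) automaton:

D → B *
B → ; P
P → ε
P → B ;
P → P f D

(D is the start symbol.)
No reduce-reduce conflicts

A reduce-reduce conflict occurs when an LR(0) state has two complete items [A → α .] and [B → β .] — both call for a reduction, and with no lookahead the parser cannot choose between them.

Augment with D' → D and build the canonical LR(0) collection (I0 = CLOSURE({[D' → . D]}), then GOTO on every symbol after a dot until no new states appear). It has 10 states:
  I0: { [B → . ; P], [D → . B *], [D' → . D] }  — shift
  I1: { [B → . ; P], [B → ; . P], [P → . B ;], [P → . P f D], [P → .] }  — shift, reduce
  I2: { [D → B . *] }  — shift
  I3: { [D' → D .] }  — accept
  I4: { [D → B * .] }  — reduce
  I5: { [P → B . ;] }  — shift
  I6: { [B → ; P .], [P → P . f D] }  — shift, reduce
  I7: { [B → . ; P], [D → . B *], [P → P f . D] }  — shift
  I8: { [P → P f D .] }  — reduce
  I9: { [P → B ; .] }  — reduce

No state contains more than one complete item.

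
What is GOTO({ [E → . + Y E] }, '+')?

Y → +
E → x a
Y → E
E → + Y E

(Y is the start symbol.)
GOTO(I, '+') = CLOSURE({ [A → αX.β] : [A → α.Xβ] ∈ I, X = '+' })

Items with dot before '+', with the dot advanced:
  [E → . + Y E] → [E → + . Y E]
Closure of the advanced items:
  [E → + . Y E] has the dot before Y: add [Y → . +], [Y → . E]
  [Y → . E] has the dot before E: add [E → . x a], [E → . + Y E]

GOTO = { [E → + . Y E], [E → . + Y E], [E → . x a], [Y → . +], [Y → . E] }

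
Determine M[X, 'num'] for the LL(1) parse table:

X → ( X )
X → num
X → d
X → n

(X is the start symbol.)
To find M[X, 'num'], we find productions for X where 'num' is in the predict set (PREDICT(N → α) = (FIRST(α) \ {ε}) ∪ (FOLLOW(N) if α ⇒* ε)).

X → ( X ): PREDICT = { '(' }
X → num: PREDICT = { 'num' }
  'num' is in predict set, so this production goes in M[X, 'num']
X → d: PREDICT = { 'd' }
X → n: PREDICT = { 'n' }

M[X, 'num'] = X → num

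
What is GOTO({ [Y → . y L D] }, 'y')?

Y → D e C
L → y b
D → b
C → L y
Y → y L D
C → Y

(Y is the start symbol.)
{ [L → . y b], [Y → y . L D] }

GOTO(I, 'y') = CLOSURE({ [A → αX.β] : [A → α.Xβ] ∈ I, X = 'y' })

Items with dot before 'y', with the dot advanced:
  [Y → . y L D] → [Y → y . L D]
Closure of the advanced items:
  [Y → y . L D] has the dot before L: add [L → . y b]

GOTO = { [L → . y b], [Y → y . L D] }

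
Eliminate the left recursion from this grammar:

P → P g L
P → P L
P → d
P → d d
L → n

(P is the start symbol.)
P → d P'
P → d d P'
P' → g L P'
P' → L P'
P' → ε
L → n

P is directly left-recursive. The standard transformation for
  A → A α₁ | ... | A α_m | β₁ | ... | β_n
is
  A  → β₁ A' | ... | β_n A'
  A' → α₁ A' | ... | α_m A' | ε

P → d becomes P → d P'
P → d d becomes P → d d P'
P → P g L becomes P' → g L P'
P → P L becomes P' → L P'
Add P' → ε

Productions for other non-terminals are unchanged:
  L → n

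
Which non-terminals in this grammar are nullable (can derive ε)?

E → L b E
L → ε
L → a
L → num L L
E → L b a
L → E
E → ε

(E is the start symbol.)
A non-terminal is nullable if it can derive ε (the empty string): either it has an ε-production, or it has a production whose right-hand side consists entirely of nullable non-terminals.

ε-productions: L → ε, E → ε
So L, E are immediately nullable.
Every non-terminal is now nullable.
Nullable = { 'E', 'L' }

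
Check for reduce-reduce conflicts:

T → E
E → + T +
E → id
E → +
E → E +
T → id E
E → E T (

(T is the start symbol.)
Yes — I7: [E → + .] vs [E → E + .]

Augment with T' → T and build the canonical LR(0) collection (I0 = CLOSURE({[T' → . T]}), then GOTO on every symbol after a dot until no new states appear). It has 12 states:
  I0: { [E → . + T +], [E → . +], [E → . E +], [E → . E T (], [E → . id], [T → . E], [T → . id E], [T' → . T] }  — shift
  I1: { [E → + . T +], [E → + .], [E → . + T +], [E → . +], [E → . E +], [E → . E T (], [E → . id], [T → . E], [T → . id E] }  — shift, reduce
  I2: { [E → . + T +], [E → . +], [E → . E +], [E → . E T (], [E → . id], [E → E . +], [E → E . T (], [T → . E], [T → . id E], [T → E .] }  — shift, reduce
  I3: { [T' → T .] }  — accept
  I4: { [E → . + T +], [E → . +], [E → . E +], [E → . E T (], [E → . id], [E → id .], [T → id . E] }  — shift, reduce
  I5: { [E → . + T +], [E → . +], [E → . E +], [E → . E T (], [E → . id], [E → E . +], [E → E . T (], [T → . E], [T → . id E], [T → id E .] }  — shift, reduce
  I6: { [E → id .] }  — reduce
  I7: { [E → + . T +], [E → + .], [E → . + T +], [E → . +], [E → . E +], [E → . E T (], [E → . id], [E → E + .], [T → . E], [T → . id E] }  — shift, 2 reduces
  I8: { [E → E T . (] }  — shift
  I9: { [E → E T ( .] }  — reduce
  I10: { [E → + T . +] }  — shift
  I11: { [E → + T + .] }  — reduce

I7 contains complete items [E → + .], [E → E + .] — reduce-reduce conflict.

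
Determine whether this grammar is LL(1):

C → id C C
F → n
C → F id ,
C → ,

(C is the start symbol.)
Relevant sets:
  FIRST(F) = { 'n' }

For C:
  PREDICT(C → id C C) = { 'id' }
  PREDICT(C → F id ',') = { 'n' }
  PREDICT(C → ',') = { ',' }
F has a single production, so nothing to check there.

All predict sets are disjoint. The grammar IS LL(1).

Answer: Yes, the grammar is LL(1).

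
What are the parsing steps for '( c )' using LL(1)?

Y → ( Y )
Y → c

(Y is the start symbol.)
LL(1) parsing maintains a stack (initially the start symbol over $) and the input. At each step: if the stack top is a terminal, match it against the current input token; if it is a non-terminal N, replace it with the RHS of M[N, lookahead] (the unique production whose predict set contains the lookahead).

Stack is shown with the top on the left.

Stack    Input    Action
------------------------
Y $      ( c ) $  output Y → ( Y )
( Y ) $  ( c ) $  match '('
Y ) $    c ) $    output Y → c
c ) $    c ) $    match 'c'
) $      ) $      match ')'
$        $        accept

The string is accepted.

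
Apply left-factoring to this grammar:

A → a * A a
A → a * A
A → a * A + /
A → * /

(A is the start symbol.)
Left-factoring transforms A → αβ₁ | αβ₂ into A → αA' and A' → β₁ | β₂
(α is the longest common prefix among the alternatives). Repeat until
no nonterminal has two alternatives with a common prefix.

Round 1: A has alternatives sharing prefix 'a * A'. Introduce A': A → a * A A'
  Add: A' → a
  Add: A' → ε
  Add: A' → + /

No remaining common prefixes — done.

Resulting grammar:
A → a * A A'
A' → a
A' → ε
A' → + /
A → * /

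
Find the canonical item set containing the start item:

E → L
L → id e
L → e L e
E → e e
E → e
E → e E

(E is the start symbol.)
{ [E → . L], [E → . e E], [E → . e e], [E → . e], [E' → . E], [L → . e L e], [L → . id e] }

First, augment the grammar with E' → E
I₀ = CLOSURE({ [E' → . E] }):
  [E' → . E] has the dot before E: add [E → . L], [E → . e e], [E → . e], [E → . e E]
  [E → . L] has the dot before L: add [L → . id e], [L → . e L e]
No further items can be added.

I₀ = { [E → . L], [E → . e E], [E → . e e], [E → . e], [E' → . E], [L → . e L e], [L → . id e] }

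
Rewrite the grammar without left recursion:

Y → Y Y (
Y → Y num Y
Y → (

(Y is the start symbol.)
Y → ( Y'
Y' → Y ( Y'
Y' → num Y Y'
Y' → ε

Y is directly left-recursive. The standard transformation for
  A → A α₁ | ... | A α_m | β₁ | ... | β_n
is
  A  → β₁ A' | ... | β_n A'
  A' → α₁ A' | ... | α_m A' | ε

Y → ( becomes Y → ( Y'
Y → Y Y ( becomes Y' → Y ( Y'
Y → Y num Y becomes Y' → num Y Y'
Add Y' → ε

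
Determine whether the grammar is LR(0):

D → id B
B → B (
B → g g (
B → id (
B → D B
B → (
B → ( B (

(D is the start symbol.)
Augment with D' → D and build the canonical LR(0) collection (I0 = CLOSURE({[D' → . D]}), then GOTO on every symbol after a dot until no new states appear). It has 15 states:
  I0: { [D → . id B], [D' → . D] }  — shift
  I1: { [D' → D .] }  — accept
  I2: { [B → . ( B (], [B → . (], [B → . B (], [B → . D B], [B → . g g (], [B → . id (], [D → . id B], [D → id . B] }  — shift
  I3: { [B → ( . B (], [B → ( .], [B → . ( B (], [B → . (], [B → . B (], [B → . D B], [B → . g g (], [B → . id (], [D → . id B] }  — shift, reduce
  I4: { [B → B . (], [D → id B .] }  — shift, reduce
  I5: { [B → . ( B (], [B → . (], [B → . B (], [B → . D B], [B → . g g (], [B → . id (], [B → D . B], [D → . id B] }  — shift
  I6: { [B → g . g (] }  — shift
  I7: { [B → . ( B (], [B → . (], [B → . B (], [B → . D B], [B → . g g (], [B → . id (], [B → id . (], [D → . id B], [D → id . B] }  — shift
  I8: { [B → ( . B (], [B → ( .], [B → . ( B (], [B → . (], [B → . B (], [B → . D B], [B → . g g (], [B → . id (], [B → id ( .], [D → . id B] }  — shift, 2 reduces
  I9: { [B → ( B . (], [B → B . (] }  — shift
  I10: { [B → ( B ( .], [B → B ( .] }  — 2 reduces
  I11: { [B → g g . (] }  — shift
  I12: { [B → g g ( .] }  — reduce
  I13: { [B → B . (], [B → D B .] }  — shift, reduce
  I14: { [B → B ( .] }  — reduce

Conflict in state I3:
  Shift-reduce conflict between [B → ( .] and [B → . (]
So the grammar is NOT LR(0).

Answer: No. Shift-reduce conflict between [B → ( .] and [B → . (]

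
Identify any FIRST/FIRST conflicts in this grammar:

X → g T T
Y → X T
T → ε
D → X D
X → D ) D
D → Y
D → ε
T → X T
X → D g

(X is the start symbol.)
Yes. X → g T T / X → D ')' D on { 'g' }; X → g T T / X → D g on { 'g' }; X → D ')' D / X → D g on { ')', 'g' }; D → X D / D → Y on { ')', 'g' }

FIRST sets of the non-terminals at (or reachable through a nullable prefix from) the front of some alternative:
  FIRST(D) = { ')', 'g', ε }
  FIRST(X) = { ')', 'g' }
  FIRST(Y) = { ')', 'g' }

Productions for X:
  X → g T T: FIRST = { 'g' }
  X → D ) D: FIRST = { ')', 'g' }
  X → D g: FIRST = { ')', 'g' }
Productions for T:
  T → ε: FIRST = { ε }
  T → X T: FIRST = { ')', 'g' }
Productions for D:
  D → X D: FIRST = { ')', 'g' }
  D → Y: FIRST = { ')', 'g' }
  D → ε: FIRST = { ε }
Y has only one production, so no FIRST/FIRST conflict is possible there.

Conflict for X: X → g T T and X → D ) D
  Overlap: { 'g' }
Conflict for X: X → g T T and X → D g
  Overlap: { 'g' }
Conflict for X: X → D ) D and X → D g
  Overlap: { ')', 'g' }
Conflict for D: D → X D and D → Y
  Overlap: { ')', 'g' }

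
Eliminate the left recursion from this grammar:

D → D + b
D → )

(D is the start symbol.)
D is directly left-recursive. The standard transformation for
  A → A α₁ | ... | A α_m | β₁ | ... | β_n
is
  A  → β₁ A' | ... | β_n A'
  A' → α₁ A' | ... | α_m A' | ε

D → ) becomes D → ) D'
D → D + b becomes D' → + b D'
Add D' → ε

Resulting grammar:
D → ) D'
D' → + b D'
D' → ε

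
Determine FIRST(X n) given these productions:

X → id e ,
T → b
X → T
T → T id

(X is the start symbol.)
{ 'b', 'id' }

FIRST sets of the non-terminals involved (from the grammar, by fixed-point iteration):
  FIRST(X) = { 'b', 'id' }

To compute FIRST(X n), process the symbols left to right:
Symbol X is a non-terminal. Add FIRST(X) \ {ε} = { 'b', 'id' }
X is not nullable (ε ∉ FIRST(X)), so stop here.
FIRST(X n) = { 'b', 'id' }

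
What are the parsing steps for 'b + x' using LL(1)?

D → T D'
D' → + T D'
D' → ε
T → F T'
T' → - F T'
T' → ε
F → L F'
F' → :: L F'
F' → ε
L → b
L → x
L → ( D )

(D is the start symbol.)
Stack is shown with the top on the left.

Stack         Input    Action
-----------------------------
D $           b + x $  output D → T D'
T D' $        b + x $  output T → F T'
F T' D' $     b + x $  output F → L F'
L F' T' D' $  b + x $  output L → b
b F' T' D' $  b + x $  match 'b'
F' T' D' $    + x $    output F' → ε
T' D' $       + x $    output T' → ε
D' $          + x $    output D' → + T D'
+ T D' $      + x $    match '+'
T D' $        x $      output T → F T'
F T' D' $     x $      output F → L F'
L F' T' D' $  x $      output L → x
x F' T' D' $  x $      match 'x'
F' T' D' $    $        output F' → ε
T' D' $       $        output T' → ε
D' $          $        output D' → ε
$             $        accept

The string is accepted.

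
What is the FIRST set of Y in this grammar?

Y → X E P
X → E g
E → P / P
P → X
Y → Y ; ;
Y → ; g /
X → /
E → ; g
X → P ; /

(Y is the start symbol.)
FIRST sets of the other non-terminals involved (by the same procedure, iterated to a fixed point):
  FIRST(X) = { '/', ';' }

From Y → X E P:
  - X is a non-terminal: add FIRST(X) \ {ε} = { '/', ';' }
    X is not nullable, so stop
From Y → Y ; ;:
  - Y is the symbol being defined: contributes nothing new
    Y is not nullable, so stop
From Y → ; g /:
  - ';' is a terminal: add ';' and stop

Collecting: FIRST(Y) = { '/', ';' }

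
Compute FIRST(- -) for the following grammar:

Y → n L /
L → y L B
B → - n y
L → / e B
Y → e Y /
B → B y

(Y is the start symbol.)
To compute FIRST(- -), process the symbols left to right:
Symbol - is a terminal. Add '-' and stop.
FIRST(- -) = { '-' }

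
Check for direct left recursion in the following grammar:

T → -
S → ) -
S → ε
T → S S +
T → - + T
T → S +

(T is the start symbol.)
Direct left recursion occurs when N → N α for some non-terminal N (the right-hand side begins with the left-hand side itself).

T → -: starts with '-'
S → ) -: starts with ')'
S → ε: starts with ε
T → S S +: starts with S
T → - + T: starts with '-'
T → S +: starts with S

No direct left recursion found.

Answer: No direct left recursion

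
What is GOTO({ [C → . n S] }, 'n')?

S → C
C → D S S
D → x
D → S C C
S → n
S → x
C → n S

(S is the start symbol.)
{ [C → . D S S], [C → . n S], [C → n . S], [D → . S C C], [D → . x], [S → . C], [S → . n], [S → . x] }

GOTO(I, 'n') = CLOSURE({ [A → αX.β] : [A → α.Xβ] ∈ I, X = 'n' })

Items with dot before 'n', with the dot advanced:
  [C → . n S] → [C → n . S]
Closure of the advanced items:
  [C → n . S] has the dot before S: add [S → . C], [S → . n], [S → . x]
  [S → . C] has the dot before C: add [C → . D S S], [C → . n S]
  [C → . D S S] has the dot before D: add [D → . x], [D → . S C C]

GOTO = { [C → . D S S], [C → . n S], [C → n . S], [D → . S C C], [D → . x], [S → . C], [S → . n], [S → . x] }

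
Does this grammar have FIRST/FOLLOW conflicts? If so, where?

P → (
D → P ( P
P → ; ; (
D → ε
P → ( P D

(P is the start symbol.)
Yes. D → P '(' P with FOLLOW(D) on { '(', ';' }

A FIRST/FOLLOW conflict occurs when a non-terminal N has a nullable alternative N → β (β ⇒* ε) and another alternative N → α with FIRST(α) ∩ FOLLOW(N) ≠ ∅: on such a lookahead the parser cannot decide between expanding α and letting N vanish via β.

Nullable non-terminals: D.
FIRST sets used below: FIRST(P) = { '(', ';' }

D: nullable alternative(s) D → ε; FOLLOW(D) = { $, '(', ';' }
  D → P ( P: FIRST \ {ε} = { '(', ';' } — overlaps FOLLOW(D) on { '(', ';' }: CONFLICT
  D → ε: FIRST \ {ε} = { } — this is the only nullable alternative, skip

P has no nullable alternative, so no FIRST/FOLLOW check is needed there.

So the grammar has 1 FIRST/FOLLOW conflict (marked CONFLICT above).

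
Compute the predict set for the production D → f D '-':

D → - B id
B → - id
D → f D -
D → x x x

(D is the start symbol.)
PREDICT(D → f D '-') = (FIRST(RHS) \ {ε}) ∪ (FOLLOW(D) if ε ∈ FIRST(RHS), i.e. RHS ⇒* ε)
FIRST(f D '-') = { 'f' }
ε ∉ FIRST(f D '-'), so FOLLOW(D) is not added.
PREDICT(D → f D '-') = { 'f' }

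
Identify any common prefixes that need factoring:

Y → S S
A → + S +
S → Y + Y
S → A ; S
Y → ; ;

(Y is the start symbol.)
Left-factoring is needed when two productions for the same non-terminal
share a common prefix on the right-hand side.

Productions for Y:
  Y → S S
  Y → ; ;
Productions for S:
  S → Y + Y
  S → A ; S

No common prefixes found.

Answer: No, left-factoring is not needed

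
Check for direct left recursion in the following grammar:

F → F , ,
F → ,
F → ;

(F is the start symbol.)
F → F , ,: LEFT RECURSIVE (starts with F)
F → ,: starts with ','
F → ;: starts with ';'

The grammar has direct left recursion on: F.

Answer: Yes, F is left-recursive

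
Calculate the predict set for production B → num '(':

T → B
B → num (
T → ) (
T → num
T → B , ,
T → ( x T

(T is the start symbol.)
PREDICT(B → num '(') = (FIRST(RHS) \ {ε}) ∪ (FOLLOW(B) if ε ∈ FIRST(RHS), i.e. RHS ⇒* ε)
FIRST(num '(') = { 'num' }
ε ∉ FIRST(num '('), so FOLLOW(B) is not added.
PREDICT(B → num '(') = { 'num' }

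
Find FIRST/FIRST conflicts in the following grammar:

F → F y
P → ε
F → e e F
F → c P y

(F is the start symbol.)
Yes. F → F y / F → e e F on { 'e' }; F → F y / F → c P y on { 'c' }

FIRST sets of the non-terminals at (or reachable through a nullable prefix from) the front of some alternative:
  FIRST(F) = { 'c', 'e' }

Productions for F:
  F → F y: FIRST = { 'c', 'e' }
  F → e e F: FIRST = { 'e' }
  F → c P y: FIRST = { 'c' }
P has only one production, so no FIRST/FIRST conflict is possible there.

Conflict for F: F → F y and F → e e F
  Overlap: { 'e' }
Conflict for F: F → F y and F → c P y
  Overlap: { 'c' }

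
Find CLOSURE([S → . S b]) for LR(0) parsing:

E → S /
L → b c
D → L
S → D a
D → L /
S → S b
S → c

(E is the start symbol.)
To compute CLOSURE, for each item [A → α.Bβ] where B is a non-terminal, add [B → .γ] for all productions B → γ; repeat for the newly added items until nothing changes.

Start with: [S → . S b]
  [S → . S b] has the dot before S: add [S → . D a], [S → . c]
  [S → . D a] has the dot before D: add [D → . L], [D → . L /]
  [D → . L] has the dot before L: add [L → . b c]
No further items can be added.

CLOSURE = { [D → . L /], [D → . L], [L → . b c], [S → . D a], [S → . S b], [S → . c] }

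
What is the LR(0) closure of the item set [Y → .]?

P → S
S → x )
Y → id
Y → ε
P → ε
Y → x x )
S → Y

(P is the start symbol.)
To compute CLOSURE, for each item [A → α.Bβ] where B is a non-terminal, add [B → .γ] for all productions B → γ; repeat for the newly added items until nothing changes.

Start with: [Y → .]
The dot is at the end, so nothing is added.

CLOSURE = { [Y → .] }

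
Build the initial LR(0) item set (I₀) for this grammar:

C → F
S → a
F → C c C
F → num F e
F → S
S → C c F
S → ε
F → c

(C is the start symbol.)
First, augment the grammar with C' → C
I₀ = CLOSURE({ [C' → . C] }):
  [C' → . C] has the dot before C: add [C → . F]
  [C → . F] has the dot before F: add [F → . C c C], [F → . num F e], [F → . S], [F → . c]
  [F → . S] has the dot before S: add [S → . a], [S → . C c F], [S → .]
No further items can be added.

I₀ = { [C → . F], [C' → . C], [F → . C c C], [F → . S], [F → . c], [F → . num F e], [S → . C c F], [S → . a], [S → .] }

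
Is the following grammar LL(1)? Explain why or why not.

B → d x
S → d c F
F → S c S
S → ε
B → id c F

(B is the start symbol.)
Yes, the grammar is LL(1).

Relevant sets:
  FOLLOW(S) = { $, 'c' }

For B:
  PREDICT(B → d x) = { 'd' }
  PREDICT(B → id c F) = { 'id' }
For S:
  PREDICT(S → d c F) = { 'd' }
  PREDICT(S → ε) = { $, 'c' }
F has a single production, so nothing to check there.

All predict sets are disjoint. The grammar IS LL(1).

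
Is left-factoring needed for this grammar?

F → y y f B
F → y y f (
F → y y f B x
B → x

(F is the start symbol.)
Yes, F has productions with common prefix 'y y f'

Left-factoring is needed when two productions for the same non-terminal
share a common prefix on the right-hand side.

Productions for F:
  F → y y f B
  F → y y f (
  F → y y f B x

Found common prefix 'y y f' in productions for F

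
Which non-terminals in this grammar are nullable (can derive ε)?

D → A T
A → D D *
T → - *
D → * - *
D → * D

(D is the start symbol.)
There are no ε-productions, so no non-terminal can derive ε.
No non-terminals are nullable.

Answer: None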